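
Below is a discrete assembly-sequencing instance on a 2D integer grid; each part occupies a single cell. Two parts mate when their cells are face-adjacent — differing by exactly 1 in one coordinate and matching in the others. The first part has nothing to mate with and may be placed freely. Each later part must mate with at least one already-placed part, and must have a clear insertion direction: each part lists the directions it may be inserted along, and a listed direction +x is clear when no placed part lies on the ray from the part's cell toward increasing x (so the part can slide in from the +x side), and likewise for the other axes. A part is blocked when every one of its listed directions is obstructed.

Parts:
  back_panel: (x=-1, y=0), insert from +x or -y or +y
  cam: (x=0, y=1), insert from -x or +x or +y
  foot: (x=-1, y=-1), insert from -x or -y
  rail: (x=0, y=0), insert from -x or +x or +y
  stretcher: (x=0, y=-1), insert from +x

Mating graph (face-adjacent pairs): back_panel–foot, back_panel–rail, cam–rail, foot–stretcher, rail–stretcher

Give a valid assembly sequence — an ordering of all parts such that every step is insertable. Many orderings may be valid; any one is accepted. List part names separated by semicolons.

1. foot@(-1, -1) [-x clear] — {foot}
2. stretcher@(0, -1) [+x clear] — {foot, stretcher}
3. rail@(0, 0) [-x clear] — {foot, rail, stretcher}
4. cam@(0, 1) [-x clear] — {cam, foot, rail, stretcher}
5. back_panel@(-1, 0) [+y clear] — {back_panel, cam, foot, rail, stretcher}

foot; stretcher; rail; cam; back_panel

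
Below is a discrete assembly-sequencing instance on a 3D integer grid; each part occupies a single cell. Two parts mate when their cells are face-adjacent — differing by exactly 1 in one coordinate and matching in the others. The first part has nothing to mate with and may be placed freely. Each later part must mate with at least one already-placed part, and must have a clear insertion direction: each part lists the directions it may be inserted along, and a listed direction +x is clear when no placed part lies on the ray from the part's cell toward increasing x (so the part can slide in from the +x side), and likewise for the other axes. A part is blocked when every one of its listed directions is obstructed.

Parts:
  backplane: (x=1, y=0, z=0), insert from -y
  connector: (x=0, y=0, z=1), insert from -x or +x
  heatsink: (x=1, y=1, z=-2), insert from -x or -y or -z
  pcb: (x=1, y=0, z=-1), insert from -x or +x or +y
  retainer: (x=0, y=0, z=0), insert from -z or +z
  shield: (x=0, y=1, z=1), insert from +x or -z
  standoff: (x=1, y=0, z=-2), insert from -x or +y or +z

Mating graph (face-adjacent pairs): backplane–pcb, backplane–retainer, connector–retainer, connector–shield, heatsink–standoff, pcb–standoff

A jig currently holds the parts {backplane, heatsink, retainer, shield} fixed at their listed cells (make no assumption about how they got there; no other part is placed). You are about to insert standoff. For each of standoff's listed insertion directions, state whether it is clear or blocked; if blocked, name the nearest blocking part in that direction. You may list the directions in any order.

+y: blocked by heatsink; +z: blocked by backplane; -x: clear

-x: ray from standoff(1, 0, -2) has no placed part ⇒ clear
+y: nearest on ray is heatsink@(1, 1, -2) ⇒ blocked
+z: nearest on ray is backplane@(1, 0, 0) ⇒ blocked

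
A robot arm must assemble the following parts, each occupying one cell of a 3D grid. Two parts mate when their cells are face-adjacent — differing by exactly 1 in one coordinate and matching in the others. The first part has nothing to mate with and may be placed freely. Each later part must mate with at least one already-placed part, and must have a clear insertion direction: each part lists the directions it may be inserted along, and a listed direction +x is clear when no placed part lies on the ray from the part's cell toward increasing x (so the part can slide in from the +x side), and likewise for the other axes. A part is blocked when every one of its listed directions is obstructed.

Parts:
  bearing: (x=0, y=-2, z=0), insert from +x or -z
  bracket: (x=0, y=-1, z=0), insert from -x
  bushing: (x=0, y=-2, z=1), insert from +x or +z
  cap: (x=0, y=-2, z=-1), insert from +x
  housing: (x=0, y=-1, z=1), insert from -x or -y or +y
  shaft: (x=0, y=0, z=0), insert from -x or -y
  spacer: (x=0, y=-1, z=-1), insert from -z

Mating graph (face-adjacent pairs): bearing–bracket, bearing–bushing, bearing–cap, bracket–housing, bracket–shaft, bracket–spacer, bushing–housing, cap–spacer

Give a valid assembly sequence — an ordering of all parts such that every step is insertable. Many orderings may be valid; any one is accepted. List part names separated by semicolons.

housing; bracket; spacer; bushing; cap; bearing; shaft

1. housing@(0, -1, 1) [-x clear] — {housing}
2. bracket@(0, -1, 0) [-x clear] — {bracket, housing}
3. spacer@(0, -1, -1) [-z clear] — {bracket, housing, spacer}
4. bushing@(0, -2, 1) [+x clear] — {bracket, bushing, housing, spacer}
5. cap@(0, -2, -1) [+x clear] — {bracket, bushing, cap, housing, spacer}
6. bearing@(0, -2, 0) [+x clear] — {bearing, bracket, bushing, cap, housing, spacer}
7. shaft@(0, 0, 0) [-x clear] — {bearing, bracket, bushing, cap, housing, shaft, spacer}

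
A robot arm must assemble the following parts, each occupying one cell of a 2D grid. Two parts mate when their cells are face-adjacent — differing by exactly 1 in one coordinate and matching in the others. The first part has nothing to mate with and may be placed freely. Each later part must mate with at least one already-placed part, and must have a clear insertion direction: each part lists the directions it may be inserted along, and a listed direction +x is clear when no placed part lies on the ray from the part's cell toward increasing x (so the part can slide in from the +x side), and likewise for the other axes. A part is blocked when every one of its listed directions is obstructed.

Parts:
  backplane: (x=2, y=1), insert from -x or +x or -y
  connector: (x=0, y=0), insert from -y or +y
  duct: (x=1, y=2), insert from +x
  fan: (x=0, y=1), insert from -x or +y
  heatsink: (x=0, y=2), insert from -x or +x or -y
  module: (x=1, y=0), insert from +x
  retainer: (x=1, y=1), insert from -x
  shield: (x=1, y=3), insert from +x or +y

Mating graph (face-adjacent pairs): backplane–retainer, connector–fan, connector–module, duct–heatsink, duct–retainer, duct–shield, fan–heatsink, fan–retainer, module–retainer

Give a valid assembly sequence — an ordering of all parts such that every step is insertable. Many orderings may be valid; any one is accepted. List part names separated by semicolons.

shield; duct; retainer; module; connector; backplane; fan; heatsink

1. shield@(1, 3) [+x clear] — {shield}
2. duct@(1, 2) [+x clear] — {duct, shield}
3. retainer@(1, 1) [-x clear] — {duct, retainer, shield}
4. module@(1, 0) [+x clear] — {duct, module, retainer, shield}
5. connector@(0, 0) [-y clear] — {connector, duct, module, retainer, shield}
6. backplane@(2, 1) [+x clear] — {backplane, connector, duct, module, retainer, shield}
7. fan@(0, 1) [-x clear] — {backplane, connector, duct, fan, module, retainer, shield}
8. heatsink@(0, 2) [-x clear] — {backplane, connector, duct, fan, heatsink, module, retainer, shield}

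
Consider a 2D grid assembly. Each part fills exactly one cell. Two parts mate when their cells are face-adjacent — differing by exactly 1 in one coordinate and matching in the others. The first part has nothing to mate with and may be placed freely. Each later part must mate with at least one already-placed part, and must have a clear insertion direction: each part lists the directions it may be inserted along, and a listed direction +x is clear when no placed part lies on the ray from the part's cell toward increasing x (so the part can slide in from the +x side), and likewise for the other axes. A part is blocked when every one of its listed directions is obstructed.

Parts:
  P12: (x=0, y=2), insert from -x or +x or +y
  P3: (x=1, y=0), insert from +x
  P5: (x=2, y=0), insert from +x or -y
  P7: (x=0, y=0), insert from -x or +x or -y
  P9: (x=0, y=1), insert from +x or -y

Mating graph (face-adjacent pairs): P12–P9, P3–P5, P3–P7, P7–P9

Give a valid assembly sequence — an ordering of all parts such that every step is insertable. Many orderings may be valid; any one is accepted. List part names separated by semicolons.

P9; P7; P3; P5; P12

1. P9@(0, 1) [+x clear] — {P9}
2. P7@(0, 0) [-x clear] — {P7, P9}
3. P3@(1, 0) [+x clear] — {P3, P7, P9}
4. P5@(2, 0) [+x clear] — {P3, P5, P7, P9}
5. P12@(0, 2) [-x clear] — {P12, P3, P5, P7, P9}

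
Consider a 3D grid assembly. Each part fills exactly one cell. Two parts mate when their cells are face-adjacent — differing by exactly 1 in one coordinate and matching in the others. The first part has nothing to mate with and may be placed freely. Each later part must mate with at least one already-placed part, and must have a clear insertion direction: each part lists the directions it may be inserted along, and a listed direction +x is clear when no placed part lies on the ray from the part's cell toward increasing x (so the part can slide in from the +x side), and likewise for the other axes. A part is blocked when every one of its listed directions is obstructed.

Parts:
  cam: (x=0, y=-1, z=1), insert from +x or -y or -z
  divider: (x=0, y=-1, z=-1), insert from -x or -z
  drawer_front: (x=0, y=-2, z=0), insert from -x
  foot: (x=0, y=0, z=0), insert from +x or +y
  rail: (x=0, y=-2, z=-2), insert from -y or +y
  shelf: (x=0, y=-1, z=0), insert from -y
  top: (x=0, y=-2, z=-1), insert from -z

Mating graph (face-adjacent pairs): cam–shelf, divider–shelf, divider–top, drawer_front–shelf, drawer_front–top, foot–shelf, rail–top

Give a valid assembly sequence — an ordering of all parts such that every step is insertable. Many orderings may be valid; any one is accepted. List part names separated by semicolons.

divider; top; rail; shelf; foot; drawer_front; cam

1. divider@(0, -1, -1) [-x clear] — {divider}
2. top@(0, -2, -1) [-z clear] — {divider, top}
3. rail@(0, -2, -2) [-y clear] — {divider, rail, top}
4. shelf@(0, -1, 0) [-y clear] — {divider, rail, shelf, top}
5. foot@(0, 0, 0) [+x clear] — {divider, foot, rail, shelf, top}
6. drawer_front@(0, -2, 0) [-x clear] — {divider, drawer_front, foot, rail, shelf, top}
7. cam@(0, -1, 1) [+x clear] — {cam, divider, drawer_front, foot, rail, shelf, top}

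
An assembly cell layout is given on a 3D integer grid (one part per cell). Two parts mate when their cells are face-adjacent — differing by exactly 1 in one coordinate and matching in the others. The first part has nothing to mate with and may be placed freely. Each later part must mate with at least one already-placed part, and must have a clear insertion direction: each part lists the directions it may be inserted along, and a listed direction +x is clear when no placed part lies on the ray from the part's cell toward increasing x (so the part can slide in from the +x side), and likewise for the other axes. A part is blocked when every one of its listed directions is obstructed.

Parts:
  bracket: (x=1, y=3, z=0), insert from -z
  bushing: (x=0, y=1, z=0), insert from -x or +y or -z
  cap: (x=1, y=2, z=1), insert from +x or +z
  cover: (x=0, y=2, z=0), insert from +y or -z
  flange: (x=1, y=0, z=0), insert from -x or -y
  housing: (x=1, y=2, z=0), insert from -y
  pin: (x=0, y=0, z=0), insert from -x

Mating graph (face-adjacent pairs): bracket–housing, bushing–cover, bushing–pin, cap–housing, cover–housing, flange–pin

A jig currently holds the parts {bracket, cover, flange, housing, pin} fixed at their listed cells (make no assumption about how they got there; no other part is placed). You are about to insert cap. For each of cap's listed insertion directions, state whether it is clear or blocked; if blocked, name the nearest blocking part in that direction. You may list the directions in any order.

+x: ray from cap(1, 2, 1) has no placed part ⇒ clear
+z: ray from cap(1, 2, 1) has no placed part ⇒ clear

+x: clear; +z: clear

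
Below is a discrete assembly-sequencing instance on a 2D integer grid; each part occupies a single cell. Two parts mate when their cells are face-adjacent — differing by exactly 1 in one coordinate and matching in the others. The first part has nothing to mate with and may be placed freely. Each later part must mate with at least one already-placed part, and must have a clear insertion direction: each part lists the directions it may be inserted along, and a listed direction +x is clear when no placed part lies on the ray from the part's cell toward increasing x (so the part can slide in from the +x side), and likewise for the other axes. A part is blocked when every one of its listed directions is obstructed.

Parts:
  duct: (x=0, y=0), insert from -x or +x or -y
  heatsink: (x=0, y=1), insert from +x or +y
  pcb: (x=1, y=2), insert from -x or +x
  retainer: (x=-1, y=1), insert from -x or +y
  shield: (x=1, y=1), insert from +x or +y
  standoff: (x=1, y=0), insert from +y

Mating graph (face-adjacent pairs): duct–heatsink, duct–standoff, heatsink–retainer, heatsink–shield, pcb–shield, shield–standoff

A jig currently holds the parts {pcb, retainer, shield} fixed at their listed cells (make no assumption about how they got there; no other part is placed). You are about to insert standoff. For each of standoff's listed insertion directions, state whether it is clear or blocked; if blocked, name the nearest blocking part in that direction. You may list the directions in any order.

+y: nearest on ray is shield@(1, 1) ⇒ blocked

+y: blocked by shield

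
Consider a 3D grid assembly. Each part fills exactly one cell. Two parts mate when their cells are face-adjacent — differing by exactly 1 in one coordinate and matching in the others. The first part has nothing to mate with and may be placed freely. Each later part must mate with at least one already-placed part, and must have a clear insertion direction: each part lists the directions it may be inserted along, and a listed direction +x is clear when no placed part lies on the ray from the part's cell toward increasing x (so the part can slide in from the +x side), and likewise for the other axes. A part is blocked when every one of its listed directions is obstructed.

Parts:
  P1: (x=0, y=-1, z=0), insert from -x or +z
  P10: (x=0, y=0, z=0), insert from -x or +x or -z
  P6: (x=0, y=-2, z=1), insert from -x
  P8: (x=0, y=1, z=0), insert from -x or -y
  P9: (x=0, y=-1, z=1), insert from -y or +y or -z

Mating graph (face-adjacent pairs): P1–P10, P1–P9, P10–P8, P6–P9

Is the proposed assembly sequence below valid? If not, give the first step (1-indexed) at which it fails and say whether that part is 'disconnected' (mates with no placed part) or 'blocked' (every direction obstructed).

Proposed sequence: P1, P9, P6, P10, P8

Valid

1. P1@(0, -1, 0) [-x clear] — {P1}
2. P9@(0, -1, 1) [-y clear] — {P1, P9}
3. P6@(0, -2, 1) [-x clear] — {P1, P6, P9}
4. P10@(0, 0, 0) [-x clear] — {P1, P10, P6, P9}
5. P8@(0, 1, 0) [-x clear] — {P1, P10, P6, P8, P9}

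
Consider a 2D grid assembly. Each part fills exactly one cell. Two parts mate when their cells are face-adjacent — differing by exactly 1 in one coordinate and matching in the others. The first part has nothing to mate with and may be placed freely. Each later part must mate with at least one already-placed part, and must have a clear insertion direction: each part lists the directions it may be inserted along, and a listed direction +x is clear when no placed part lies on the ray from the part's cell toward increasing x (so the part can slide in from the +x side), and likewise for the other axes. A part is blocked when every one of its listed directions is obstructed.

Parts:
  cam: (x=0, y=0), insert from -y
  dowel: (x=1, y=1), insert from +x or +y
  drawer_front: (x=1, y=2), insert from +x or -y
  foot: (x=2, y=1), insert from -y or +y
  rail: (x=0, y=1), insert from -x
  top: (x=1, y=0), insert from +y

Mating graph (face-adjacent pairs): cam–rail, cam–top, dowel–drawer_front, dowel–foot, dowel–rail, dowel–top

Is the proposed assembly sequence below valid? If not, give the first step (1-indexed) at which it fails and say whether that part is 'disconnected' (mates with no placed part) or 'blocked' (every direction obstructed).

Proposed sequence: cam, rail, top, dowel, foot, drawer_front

Valid

1. cam@(0, 0) [-y clear] — {cam}
2. rail@(0, 1) [-x clear] — {cam, rail}
3. top@(1, 0) [+y clear] — {cam, rail, top}
4. dowel@(1, 1) [+x clear] — {cam, dowel, rail, top}
5. foot@(2, 1) [-y clear] — {cam, dowel, foot, rail, top}
6. drawer_front@(1, 2) [+x clear] — {cam, dowel, drawer_front, foot, rail, top}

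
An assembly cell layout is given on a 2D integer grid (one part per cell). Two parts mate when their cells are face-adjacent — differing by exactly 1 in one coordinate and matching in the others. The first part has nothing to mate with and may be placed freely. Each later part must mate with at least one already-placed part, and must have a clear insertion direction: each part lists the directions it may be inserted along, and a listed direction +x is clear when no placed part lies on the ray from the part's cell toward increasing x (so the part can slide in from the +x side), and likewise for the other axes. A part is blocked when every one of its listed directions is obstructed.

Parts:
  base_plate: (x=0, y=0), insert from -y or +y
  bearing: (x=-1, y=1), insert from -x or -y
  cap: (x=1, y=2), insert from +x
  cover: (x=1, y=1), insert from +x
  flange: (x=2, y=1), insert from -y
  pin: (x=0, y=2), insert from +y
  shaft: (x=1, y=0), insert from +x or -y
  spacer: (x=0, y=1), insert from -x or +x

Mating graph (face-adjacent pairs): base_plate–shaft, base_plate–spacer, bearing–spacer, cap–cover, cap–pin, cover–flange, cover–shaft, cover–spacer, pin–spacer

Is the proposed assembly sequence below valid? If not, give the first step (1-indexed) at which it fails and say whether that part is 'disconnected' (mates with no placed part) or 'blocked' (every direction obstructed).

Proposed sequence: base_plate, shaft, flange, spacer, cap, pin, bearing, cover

1. base_plate@(0, 0) [-y clear] — {base_plate}
2. shaft@(1, 0) [+x clear] — {base_plate, shaft}
3. flange@(2, 1) — no placed neighbour ⇒ disconnected

Invalid at step 3 (disconnected)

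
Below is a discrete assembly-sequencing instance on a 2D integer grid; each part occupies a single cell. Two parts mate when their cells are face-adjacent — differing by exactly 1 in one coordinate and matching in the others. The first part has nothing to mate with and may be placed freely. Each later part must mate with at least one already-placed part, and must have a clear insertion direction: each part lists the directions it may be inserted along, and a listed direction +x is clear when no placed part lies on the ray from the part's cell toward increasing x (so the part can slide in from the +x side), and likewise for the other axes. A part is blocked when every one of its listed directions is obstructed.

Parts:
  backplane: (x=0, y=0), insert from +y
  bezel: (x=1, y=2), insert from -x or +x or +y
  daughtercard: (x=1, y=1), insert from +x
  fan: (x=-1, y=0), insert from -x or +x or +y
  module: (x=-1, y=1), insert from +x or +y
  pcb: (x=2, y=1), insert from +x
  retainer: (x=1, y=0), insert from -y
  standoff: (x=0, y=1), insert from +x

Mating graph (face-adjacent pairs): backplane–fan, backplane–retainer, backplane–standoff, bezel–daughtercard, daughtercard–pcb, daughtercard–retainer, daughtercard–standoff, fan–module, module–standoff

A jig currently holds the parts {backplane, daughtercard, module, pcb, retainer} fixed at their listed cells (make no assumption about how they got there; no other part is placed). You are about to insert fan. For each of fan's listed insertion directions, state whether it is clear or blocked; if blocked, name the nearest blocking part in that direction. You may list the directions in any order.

+x: blocked by backplane; +y: blocked by module; -x: clear

-x: ray from fan(-1, 0) has no placed part ⇒ clear
+x: nearest on ray is backplane@(0, 0) ⇒ blocked
+y: nearest on ray is module@(-1, 1) ⇒ blocked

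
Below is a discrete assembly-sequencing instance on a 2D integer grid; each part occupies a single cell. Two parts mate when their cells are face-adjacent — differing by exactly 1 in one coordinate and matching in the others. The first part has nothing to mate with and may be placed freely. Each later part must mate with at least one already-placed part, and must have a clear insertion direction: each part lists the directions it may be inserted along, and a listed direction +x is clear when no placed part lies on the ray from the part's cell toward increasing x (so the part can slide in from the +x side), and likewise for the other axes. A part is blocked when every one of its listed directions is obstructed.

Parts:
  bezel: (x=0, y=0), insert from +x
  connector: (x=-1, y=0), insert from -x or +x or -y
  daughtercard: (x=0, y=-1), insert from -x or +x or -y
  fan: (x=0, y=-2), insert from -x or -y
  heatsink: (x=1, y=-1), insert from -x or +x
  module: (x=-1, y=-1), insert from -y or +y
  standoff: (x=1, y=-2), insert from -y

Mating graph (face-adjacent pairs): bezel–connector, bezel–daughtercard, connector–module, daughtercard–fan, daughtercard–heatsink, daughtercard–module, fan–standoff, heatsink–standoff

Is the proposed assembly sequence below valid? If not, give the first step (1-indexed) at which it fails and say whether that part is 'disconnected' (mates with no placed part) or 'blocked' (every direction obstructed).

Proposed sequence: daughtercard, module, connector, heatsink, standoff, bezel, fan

1. daughtercard@(0, -1) [-x clear] — {daughtercard}
2. module@(-1, -1) [-y clear] — {daughtercard, module}
3. connector@(-1, 0) [-x clear] — {connector, daughtercard, module}
4. heatsink@(1, -1) [+x clear] — {connector, daughtercard, heatsink, module}
5. standoff@(1, -2) [-y clear] — {connector, daughtercard, heatsink, module, standoff}
6. bezel@(0, 0) [+x clear] — {bezel, connector, daughtercard, heatsink, module, standoff}
7. fan@(0, -2) [-x clear] — {bezel, connector, daughtercard, fan, heatsink, module, standoff}

Valid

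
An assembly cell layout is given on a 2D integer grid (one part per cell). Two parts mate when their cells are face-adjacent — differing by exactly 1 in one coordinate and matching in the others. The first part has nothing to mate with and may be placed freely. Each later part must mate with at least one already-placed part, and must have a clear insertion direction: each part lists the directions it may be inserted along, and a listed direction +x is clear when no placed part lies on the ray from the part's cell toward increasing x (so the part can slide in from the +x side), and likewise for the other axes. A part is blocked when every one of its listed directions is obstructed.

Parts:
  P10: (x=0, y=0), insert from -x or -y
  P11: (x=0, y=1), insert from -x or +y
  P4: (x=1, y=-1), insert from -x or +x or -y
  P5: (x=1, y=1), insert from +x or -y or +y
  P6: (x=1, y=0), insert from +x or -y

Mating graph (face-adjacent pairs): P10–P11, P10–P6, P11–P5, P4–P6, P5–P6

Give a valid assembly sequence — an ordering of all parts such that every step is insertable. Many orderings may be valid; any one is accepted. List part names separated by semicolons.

1. P5@(1, 1) [+x clear] — {P5}
2. P11@(0, 1) [-x clear] — {P11, P5}
3. P10@(0, 0) [-x clear] — {P10, P11, P5}
4. P6@(1, 0) [+x clear] — {P10, P11, P5, P6}
5. P4@(1, -1) [-x clear] — {P10, P11, P4, P5, P6}

P5; P11; P10; P6; P4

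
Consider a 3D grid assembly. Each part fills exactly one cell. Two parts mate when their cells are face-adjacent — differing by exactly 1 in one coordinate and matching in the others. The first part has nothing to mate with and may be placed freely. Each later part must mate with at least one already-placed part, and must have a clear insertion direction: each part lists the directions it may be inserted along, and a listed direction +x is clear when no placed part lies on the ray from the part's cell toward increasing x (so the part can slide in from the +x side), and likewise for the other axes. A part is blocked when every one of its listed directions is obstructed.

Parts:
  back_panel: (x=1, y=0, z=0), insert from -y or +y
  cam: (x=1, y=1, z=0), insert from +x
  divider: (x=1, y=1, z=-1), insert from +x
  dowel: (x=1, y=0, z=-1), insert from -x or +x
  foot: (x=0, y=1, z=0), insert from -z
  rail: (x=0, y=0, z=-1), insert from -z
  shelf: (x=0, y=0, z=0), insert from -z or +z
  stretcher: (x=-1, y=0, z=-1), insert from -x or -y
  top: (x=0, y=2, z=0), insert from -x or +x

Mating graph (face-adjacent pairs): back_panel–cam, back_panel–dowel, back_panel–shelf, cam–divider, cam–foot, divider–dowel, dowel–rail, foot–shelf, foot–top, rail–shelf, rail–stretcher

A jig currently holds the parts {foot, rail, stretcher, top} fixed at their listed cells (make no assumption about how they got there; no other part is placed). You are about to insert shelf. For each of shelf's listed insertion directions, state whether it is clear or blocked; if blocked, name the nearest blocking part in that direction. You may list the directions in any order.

-z: nearest on ray is rail@(0, 0, -1) ⇒ blocked
+z: ray from shelf(0, 0, 0) has no placed part ⇒ clear

+z: clear; -z: blocked by rail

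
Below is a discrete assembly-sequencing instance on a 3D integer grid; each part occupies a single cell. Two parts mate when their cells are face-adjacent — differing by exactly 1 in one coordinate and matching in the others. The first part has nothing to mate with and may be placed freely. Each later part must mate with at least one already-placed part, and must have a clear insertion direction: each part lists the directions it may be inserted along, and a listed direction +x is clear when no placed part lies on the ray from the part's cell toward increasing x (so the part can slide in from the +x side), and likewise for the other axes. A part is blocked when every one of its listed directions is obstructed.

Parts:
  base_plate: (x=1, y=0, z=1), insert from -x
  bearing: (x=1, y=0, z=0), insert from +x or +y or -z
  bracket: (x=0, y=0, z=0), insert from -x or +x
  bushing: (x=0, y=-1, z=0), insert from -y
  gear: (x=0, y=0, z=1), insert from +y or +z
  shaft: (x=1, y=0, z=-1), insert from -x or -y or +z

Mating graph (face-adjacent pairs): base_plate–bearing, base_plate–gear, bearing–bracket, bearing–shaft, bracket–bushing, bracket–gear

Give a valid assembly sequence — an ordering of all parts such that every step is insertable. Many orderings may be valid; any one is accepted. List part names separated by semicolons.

1. base_plate@(1, 0, 1) [-x clear] — {base_plate}
2. gear@(0, 0, 1) [+y clear] — {base_plate, gear}
3. bearing@(1, 0, 0) [+x clear] — {base_plate, bearing, gear}
4. shaft@(1, 0, -1) [-x clear] — {base_plate, bearing, gear, shaft}
5. bracket@(0, 0, 0) [-x clear] — {base_plate, bearing, bracket, gear, shaft}
6. bushing@(0, -1, 0) [-y clear] — {base_plate, bearing, bracket, bushing, gear, shaft}

base_plate; gear; bearing; shaft; bracket; bushing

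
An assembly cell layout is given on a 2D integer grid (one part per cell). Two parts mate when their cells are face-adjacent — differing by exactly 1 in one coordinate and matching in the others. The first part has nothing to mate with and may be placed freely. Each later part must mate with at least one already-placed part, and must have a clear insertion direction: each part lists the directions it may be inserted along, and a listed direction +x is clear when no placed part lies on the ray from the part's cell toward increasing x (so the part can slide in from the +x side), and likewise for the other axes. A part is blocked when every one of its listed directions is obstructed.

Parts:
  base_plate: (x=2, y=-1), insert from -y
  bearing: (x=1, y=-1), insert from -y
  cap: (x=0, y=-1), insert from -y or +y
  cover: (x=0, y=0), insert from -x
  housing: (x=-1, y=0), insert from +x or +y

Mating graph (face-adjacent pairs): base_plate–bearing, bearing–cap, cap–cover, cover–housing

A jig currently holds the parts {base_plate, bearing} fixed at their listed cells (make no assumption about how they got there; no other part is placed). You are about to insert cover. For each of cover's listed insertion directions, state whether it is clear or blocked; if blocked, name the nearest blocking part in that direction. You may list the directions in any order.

-x: clear

-x: ray from cover(0, 0) has no placed part ⇒ clear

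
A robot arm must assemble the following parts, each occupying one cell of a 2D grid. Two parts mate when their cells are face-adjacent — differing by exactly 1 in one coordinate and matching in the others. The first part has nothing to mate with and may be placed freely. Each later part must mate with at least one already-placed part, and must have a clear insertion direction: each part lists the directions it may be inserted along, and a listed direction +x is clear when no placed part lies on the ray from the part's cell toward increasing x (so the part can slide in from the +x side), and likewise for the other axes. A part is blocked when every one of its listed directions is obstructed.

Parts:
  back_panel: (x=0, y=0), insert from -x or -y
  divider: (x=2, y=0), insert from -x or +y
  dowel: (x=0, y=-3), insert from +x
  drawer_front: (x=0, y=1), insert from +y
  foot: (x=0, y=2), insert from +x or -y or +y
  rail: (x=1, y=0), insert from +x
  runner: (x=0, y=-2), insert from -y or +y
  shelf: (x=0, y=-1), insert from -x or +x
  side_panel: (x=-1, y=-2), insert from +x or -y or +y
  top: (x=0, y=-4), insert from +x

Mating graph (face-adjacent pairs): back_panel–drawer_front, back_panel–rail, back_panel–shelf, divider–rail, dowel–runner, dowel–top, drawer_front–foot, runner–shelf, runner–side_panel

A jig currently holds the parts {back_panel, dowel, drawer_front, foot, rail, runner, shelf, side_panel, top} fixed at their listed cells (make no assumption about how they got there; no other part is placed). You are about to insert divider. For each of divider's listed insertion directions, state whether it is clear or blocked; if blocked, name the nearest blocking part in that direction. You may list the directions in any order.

-x: nearest on ray is rail@(1, 0) ⇒ blocked
+y: ray from divider(2, 0) has no placed part ⇒ clear

+y: clear; -x: blocked by rail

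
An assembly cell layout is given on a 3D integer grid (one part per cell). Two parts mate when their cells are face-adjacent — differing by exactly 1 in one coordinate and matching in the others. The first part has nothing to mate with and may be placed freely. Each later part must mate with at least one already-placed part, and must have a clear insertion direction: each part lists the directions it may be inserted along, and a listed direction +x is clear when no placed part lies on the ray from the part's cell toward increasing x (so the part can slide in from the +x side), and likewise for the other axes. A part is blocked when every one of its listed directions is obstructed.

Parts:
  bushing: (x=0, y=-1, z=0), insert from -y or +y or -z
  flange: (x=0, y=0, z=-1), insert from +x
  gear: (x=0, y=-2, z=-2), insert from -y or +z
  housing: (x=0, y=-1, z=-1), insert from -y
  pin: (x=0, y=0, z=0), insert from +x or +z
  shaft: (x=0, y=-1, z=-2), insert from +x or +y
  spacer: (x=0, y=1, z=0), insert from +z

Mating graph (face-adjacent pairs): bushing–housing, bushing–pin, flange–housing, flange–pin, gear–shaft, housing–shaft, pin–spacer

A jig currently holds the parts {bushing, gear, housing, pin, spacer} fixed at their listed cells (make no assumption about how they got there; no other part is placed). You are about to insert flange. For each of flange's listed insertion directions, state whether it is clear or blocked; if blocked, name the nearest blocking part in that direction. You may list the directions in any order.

+x: ray from flange(0, 0, -1) has no placed part ⇒ clear

+x: clear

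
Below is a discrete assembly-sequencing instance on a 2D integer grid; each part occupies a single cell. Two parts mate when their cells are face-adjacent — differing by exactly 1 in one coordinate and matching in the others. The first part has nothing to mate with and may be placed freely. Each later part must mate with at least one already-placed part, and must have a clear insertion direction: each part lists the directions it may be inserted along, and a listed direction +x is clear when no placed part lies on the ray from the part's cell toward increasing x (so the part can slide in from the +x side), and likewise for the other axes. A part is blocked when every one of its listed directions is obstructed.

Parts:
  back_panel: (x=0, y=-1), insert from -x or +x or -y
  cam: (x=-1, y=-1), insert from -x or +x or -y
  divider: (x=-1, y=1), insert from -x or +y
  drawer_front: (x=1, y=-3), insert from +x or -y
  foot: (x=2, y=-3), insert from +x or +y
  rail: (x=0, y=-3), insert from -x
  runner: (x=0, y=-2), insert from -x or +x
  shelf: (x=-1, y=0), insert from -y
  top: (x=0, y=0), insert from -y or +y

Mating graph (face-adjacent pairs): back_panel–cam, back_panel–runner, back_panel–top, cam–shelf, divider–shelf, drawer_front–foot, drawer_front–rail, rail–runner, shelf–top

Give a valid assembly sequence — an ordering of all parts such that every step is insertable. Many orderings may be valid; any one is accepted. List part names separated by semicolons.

1. back_panel@(0, -1) [-x clear] — {back_panel}
2. runner@(0, -2) [-x clear] — {back_panel, runner}
3. rail@(0, -3) [-x clear] — {back_panel, rail, runner}
4. top@(0, 0) [+y clear] — {back_panel, rail, runner, top}
5. shelf@(-1, 0) [-y clear] — {back_panel, rail, runner, shelf, top}
6. cam@(-1, -1) [-x clear] — {back_panel, cam, rail, runner, shelf, top}
7. drawer_front@(1, -3) [+x clear] — {back_panel, cam, drawer_front, rail, runner, shelf, top}
8. divider@(-1, 1) [-x clear] — {back_panel, cam, divider, drawer_front, rail, runner, shelf, top}
9. foot@(2, -3) [+x clear] — {back_panel, cam, divider, drawer_front, foot, rail, runner, shelf, top}

back_panel; runner; rail; top; shelf; cam; drawer_front; divider; foot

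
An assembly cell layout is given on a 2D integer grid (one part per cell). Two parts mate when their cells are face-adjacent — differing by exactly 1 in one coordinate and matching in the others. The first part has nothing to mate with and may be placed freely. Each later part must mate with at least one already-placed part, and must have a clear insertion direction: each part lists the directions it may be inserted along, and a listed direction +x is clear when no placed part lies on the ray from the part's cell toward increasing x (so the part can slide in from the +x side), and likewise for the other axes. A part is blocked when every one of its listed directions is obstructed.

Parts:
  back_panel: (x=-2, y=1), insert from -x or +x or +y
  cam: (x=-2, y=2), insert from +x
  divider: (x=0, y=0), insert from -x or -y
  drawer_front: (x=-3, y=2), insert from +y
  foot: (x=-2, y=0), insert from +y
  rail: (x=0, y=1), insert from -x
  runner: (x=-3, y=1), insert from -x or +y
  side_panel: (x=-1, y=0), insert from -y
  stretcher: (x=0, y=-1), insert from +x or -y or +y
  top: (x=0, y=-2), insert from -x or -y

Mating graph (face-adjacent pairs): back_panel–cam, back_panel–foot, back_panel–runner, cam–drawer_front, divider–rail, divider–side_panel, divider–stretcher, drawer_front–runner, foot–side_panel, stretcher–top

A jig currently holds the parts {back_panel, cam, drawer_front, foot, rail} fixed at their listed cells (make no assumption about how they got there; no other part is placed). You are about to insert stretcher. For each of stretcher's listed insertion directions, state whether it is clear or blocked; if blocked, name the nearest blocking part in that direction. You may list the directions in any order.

+x: clear; +y: blocked by rail; -y: clear

+x: ray from stretcher(0, -1) has no placed part ⇒ clear
-y: ray from stretcher(0, -1) has no placed part ⇒ clear
+y: nearest on ray is rail@(0, 1) ⇒ blocked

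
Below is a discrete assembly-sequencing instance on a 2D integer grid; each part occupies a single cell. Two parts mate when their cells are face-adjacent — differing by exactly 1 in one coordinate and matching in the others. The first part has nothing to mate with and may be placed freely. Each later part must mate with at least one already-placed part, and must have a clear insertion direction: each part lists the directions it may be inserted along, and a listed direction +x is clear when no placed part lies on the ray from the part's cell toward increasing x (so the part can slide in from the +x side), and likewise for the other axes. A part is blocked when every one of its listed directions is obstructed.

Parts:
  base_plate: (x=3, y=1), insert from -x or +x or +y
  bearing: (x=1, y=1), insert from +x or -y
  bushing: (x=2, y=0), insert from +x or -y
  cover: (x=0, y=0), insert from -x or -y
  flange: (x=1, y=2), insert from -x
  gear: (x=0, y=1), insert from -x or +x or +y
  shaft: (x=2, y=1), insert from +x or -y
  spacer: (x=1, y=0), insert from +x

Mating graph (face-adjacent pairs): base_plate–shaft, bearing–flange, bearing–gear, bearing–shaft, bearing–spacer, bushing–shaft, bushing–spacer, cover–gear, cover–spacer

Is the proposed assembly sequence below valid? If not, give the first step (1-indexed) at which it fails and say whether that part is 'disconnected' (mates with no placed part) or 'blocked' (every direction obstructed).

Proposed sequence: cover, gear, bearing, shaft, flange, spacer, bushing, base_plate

Valid

1. cover@(0, 0) [-x clear] — {cover}
2. gear@(0, 1) [-x clear] — {cover, gear}
3. bearing@(1, 1) [+x clear] — {bearing, cover, gear}
4. shaft@(2, 1) [+x clear] — {bearing, cover, gear, shaft}
5. flange@(1, 2) [-x clear] — {bearing, cover, flange, gear, shaft}
6. spacer@(1, 0) [+x clear] — {bearing, cover, flange, gear, shaft, spacer}
7. bushing@(2, 0) [+x clear] — {bearing, bushing, cover, flange, gear, shaft, spacer}
8. base_plate@(3, 1) [+x clear] — {base_plate, bearing, bushing, cover, flange, gear, shaft, spacer}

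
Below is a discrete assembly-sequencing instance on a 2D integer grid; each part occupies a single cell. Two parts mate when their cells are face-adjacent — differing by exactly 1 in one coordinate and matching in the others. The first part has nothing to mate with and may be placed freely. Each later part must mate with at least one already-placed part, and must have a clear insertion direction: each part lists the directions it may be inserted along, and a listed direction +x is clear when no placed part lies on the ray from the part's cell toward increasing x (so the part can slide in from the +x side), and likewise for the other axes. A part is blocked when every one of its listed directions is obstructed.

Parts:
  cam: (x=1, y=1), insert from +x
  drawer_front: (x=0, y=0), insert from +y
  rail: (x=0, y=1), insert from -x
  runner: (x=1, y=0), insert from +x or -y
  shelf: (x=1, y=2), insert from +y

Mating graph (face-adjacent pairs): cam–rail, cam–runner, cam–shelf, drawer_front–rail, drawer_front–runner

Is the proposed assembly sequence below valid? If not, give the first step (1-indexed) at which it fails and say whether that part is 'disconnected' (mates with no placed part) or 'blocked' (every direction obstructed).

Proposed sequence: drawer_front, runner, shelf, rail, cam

1. drawer_front@(0, 0) [+y clear] — {drawer_front}
2. runner@(1, 0) [+x clear] — {drawer_front, runner}
3. shelf@(1, 2) — no placed neighbour ⇒ disconnected

Invalid at step 3 (disconnected)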